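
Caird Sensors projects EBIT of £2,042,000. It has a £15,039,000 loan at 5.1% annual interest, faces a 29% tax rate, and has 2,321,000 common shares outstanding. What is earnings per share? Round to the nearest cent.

Pre-tax income = £2,042,000 − £766,989.00 = £1,275,011.00.
After tax at 29%: net income = £1,275,011.00 × 0.71 = £905,257.81.
Per share: £905,257.81 / 2,321,000 shares = £0.39.

£0.39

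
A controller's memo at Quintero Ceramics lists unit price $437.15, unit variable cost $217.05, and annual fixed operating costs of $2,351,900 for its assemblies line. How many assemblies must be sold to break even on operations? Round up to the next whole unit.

10,686 assemblies

Contribution margin per unit = $437.15 − $217.05 = $220.10.
Units to break even: $2,351,900 ÷ $220.10 = 10,685.60, rounded up to 10,686.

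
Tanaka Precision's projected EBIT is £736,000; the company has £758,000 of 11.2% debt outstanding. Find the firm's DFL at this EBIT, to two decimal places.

1.13

Annual interest charges come to £84,896.00.
Degree of financial leverage = EBIT / (EBIT − interest) = £736,000 / £651,104.00 = 1.1304.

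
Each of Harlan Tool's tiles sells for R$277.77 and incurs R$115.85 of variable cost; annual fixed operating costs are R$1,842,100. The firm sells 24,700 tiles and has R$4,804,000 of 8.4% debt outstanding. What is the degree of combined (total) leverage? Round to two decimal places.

2.28

Contribution at this volume is 24,700 × R$161.92 = R$3,999,424.00.
Subtracting fixed costs: EBIT = R$3,999,424.00 − R$1,842,100 = R$2,157,324.00. Interest = R$403,536.00, so EBIT − I = R$1,753,788.00.
DCL = contribution ÷ (EBIT − I) = R$3,999,424.00 ÷ R$1,753,788.00 = 2.2804.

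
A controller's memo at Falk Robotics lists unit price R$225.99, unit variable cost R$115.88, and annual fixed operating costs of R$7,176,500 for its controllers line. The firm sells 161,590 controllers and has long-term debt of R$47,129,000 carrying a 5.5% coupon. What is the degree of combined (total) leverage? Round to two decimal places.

Total contribution margin = 161,590 × R$110.11 = R$17,792,674.90.
Operating income = contribution − fixed costs = R$17,792,674.90 − R$7,176,500 = R$10,616,174.90. Interest = R$2,592,095.00.
DOL = R$17,792,674.90 ÷ R$10,616,174.90 = 1.6760; DFL = R$10,616,174.90 ÷ R$8,024,079.90 = 1.3230.
DCL = DOL × DFL = 1.6760 × 1.3230 = 2.2173.

2.22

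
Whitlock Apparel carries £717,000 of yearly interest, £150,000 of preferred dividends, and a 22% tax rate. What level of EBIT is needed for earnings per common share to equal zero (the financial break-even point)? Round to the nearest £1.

Preferred dividends are paid after tax, so their pre-tax equivalent is £150,000 ÷ (1 − 0.22) = £192,307.69.
EPS = 0 when EBIT covers interest plus the pre-tax preferred burden: £717,000 + £192,307.69 = £909,307.69.

£909,308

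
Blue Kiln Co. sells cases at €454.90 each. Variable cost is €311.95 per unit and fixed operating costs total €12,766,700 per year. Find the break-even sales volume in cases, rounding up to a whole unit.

89,309 cases

Unit CM = price − variable cost = €454.90 − €311.95 = €142.95.
Break-even Q = €12,766,700 / €142.95 = 89,308.85 → 89,309 cases.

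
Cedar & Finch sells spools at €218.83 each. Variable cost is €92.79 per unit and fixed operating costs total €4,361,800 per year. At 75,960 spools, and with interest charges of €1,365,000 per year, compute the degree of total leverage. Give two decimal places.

2.49

Contribution at this volume is 75,960 × €126.04 = €9,573,998.40.
Operating income = contribution − fixed costs = €9,573,998.40 − €4,361,800 = €5,212,198.40. Interest = €1,365,000.00.
DOL = €9,573,998.40 ÷ €5,212,198.40 = 1.8368; DFL = €5,212,198.40 ÷ €3,847,198.40 = 1.3548.
DCL = DOL × DFL = 1.8368 × 1.3548 = 2.4885.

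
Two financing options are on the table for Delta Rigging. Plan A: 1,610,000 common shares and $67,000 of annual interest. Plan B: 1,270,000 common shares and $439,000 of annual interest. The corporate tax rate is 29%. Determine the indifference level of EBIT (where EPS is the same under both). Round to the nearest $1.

$1,828,529

Set EPS_A = EPS_B: (EBIT − $67,000)(1 − 0.29) ÷ 1,610,000 = (EBIT − $439,000)(1 − 0.29) ÷ 1,270,000.
Cancelling (1 − t) and cross-multiplying: 1,270,000·(EBIT − 67,000) = 1,610,000·(EBIT − 439,000).
Solving, EBIT = (439,000·1,610,000 − 67,000·1,270,000) / (1,610,000 − 1,270,000) = 621,700,000,000 / 340,000 = 1,828,529.41.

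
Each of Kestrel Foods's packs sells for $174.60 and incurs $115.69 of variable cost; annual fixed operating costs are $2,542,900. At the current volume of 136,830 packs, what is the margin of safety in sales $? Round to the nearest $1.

$16,353,761

Each unit contributes $174.60 − $115.69 = $58.91. Break-even units = $2,542,900 ÷ $58.91 = 43,165.85; break-even revenue = 43,165.85 × $174.60 = $7,536,756.75.
Actual sales revenue = 136,830 × $174.60 = $23,890,518.00.
Margin of safety = $23,890,518.00 − $7,536,756.75 = $16,353,761.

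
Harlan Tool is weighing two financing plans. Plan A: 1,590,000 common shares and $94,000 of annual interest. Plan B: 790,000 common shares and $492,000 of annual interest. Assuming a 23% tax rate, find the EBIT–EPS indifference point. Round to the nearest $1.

At indifference, (EBIT − 94,000)(1 − t)/1,590,000 = (EBIT − 492,000)(1 − t)/790,000.
The (1 − t) factor cancels: (EBIT − 94,000) × 790,000 = (EBIT − 492,000) × 1,590,000.
Solving, EBIT = (492,000·1,590,000 − 94,000·790,000) / (1,590,000 − 790,000) = 708,020,000,000 / 800,000 = 885,025.00.

$885,025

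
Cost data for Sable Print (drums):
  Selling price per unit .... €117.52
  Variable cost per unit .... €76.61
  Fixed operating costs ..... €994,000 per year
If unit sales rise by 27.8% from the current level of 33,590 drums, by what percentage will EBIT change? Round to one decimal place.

Total contribution margin = 33,590 × €40.91 = €1,374,166.90.
Operating income = contribution − fixed costs = €1,374,166.90 − €994,000 = €380,166.90.
So DOL = total CM / EBIT = €1,374,166.90 / €380,166.90 = 3.6146.
Operating income changes by 3.6146 × +27.8% = +100.5%.

+100.5%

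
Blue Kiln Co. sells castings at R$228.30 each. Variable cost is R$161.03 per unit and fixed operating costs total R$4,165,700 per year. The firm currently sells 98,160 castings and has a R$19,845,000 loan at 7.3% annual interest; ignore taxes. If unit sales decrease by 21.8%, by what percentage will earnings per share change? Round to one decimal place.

Contribution at this volume is 98,160 × R$67.27 = R$6,603,223.20.
Subtracting fixed costs: EBIT = R$6,603,223.20 − R$4,165,700 = R$2,437,523.20.
Interest = R$1,448,685.00, so EBIT − I = R$988,838.20.
DCL = total CM / (EBIT − I) = R$6,603,223.20 / R$988,838.20 = 6.6778.
EPS therefore changes by 6.6778 × (-21.8%) = -145.6%.

-145.6%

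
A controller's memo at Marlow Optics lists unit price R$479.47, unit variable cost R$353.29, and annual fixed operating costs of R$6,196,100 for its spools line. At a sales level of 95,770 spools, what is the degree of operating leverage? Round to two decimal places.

Total contribution margin = 95,770 × R$126.18 = R$12,084,258.60.
Subtracting fixed costs: EBIT = R$12,084,258.60 − R$6,196,100 = R$5,888,158.60.
Degree of operating leverage = R$12,084,258.60 / R$5,888,158.60 = 2.0523.

2.05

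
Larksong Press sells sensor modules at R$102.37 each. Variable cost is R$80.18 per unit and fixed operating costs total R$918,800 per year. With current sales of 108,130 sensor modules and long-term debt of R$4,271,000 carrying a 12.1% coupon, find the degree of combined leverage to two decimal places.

2.49

Contribution at this volume is 108,130 × R$22.19 = R$2,399,404.70.
Subtracting fixed costs: EBIT = R$2,399,404.70 − R$918,800 = R$1,480,604.70. Interest = R$516,791.00, so EBIT − I = R$963,813.70.
DCL = contribution ÷ (EBIT − I) = R$2,399,404.70 ÷ R$963,813.70 = 2.4895.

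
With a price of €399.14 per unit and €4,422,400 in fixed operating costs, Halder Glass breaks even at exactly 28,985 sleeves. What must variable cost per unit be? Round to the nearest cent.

Contribution per unit must be FC / Q = €4,422,400 / 28,985 = €152.5755.
Variable cost per unit = €399.14 − €152.5755 = €246.56.

€246.56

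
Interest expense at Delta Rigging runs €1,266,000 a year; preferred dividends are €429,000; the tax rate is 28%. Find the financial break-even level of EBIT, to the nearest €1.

Grossing the preferred dividend up to pre-tax terms: €429,000 / (1 − 0.28) = €595,833.33.
Financial break-even EBIT = interest + D_p ÷ (1 − t) = €1,266,000 + €595,833.33 = €1,861,833.33.

€1,861,833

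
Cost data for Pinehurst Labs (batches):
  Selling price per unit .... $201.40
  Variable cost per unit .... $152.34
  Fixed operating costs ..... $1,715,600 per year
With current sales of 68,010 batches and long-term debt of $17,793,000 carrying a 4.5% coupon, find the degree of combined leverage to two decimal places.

4.07

Total contribution margin = 68,010 × $49.06 = $3,336,570.60.
Operating income = contribution − fixed costs = $3,336,570.60 − $1,715,600 = $1,620,970.60. Interest = $800,685.00.
DOL = $3,336,570.60 ÷ $1,620,970.60 = 2.0584; DFL = $1,620,970.60 ÷ $820,285.60 = 1.9761.
DCL = DOL × DFL = 2.0584 × 1.9761 = 4.0676.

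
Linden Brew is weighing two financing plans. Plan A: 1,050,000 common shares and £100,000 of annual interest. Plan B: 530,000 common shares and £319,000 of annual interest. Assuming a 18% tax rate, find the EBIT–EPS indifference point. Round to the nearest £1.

At indifference, (EBIT − 100,000)(1 − t)/1,050,000 = (EBIT − 319,000)(1 − t)/530,000.
The (1 − t) factor cancels: (EBIT − 100,000) × 530,000 = (EBIT − 319,000) × 1,050,000.
EBIT × (1,050,000 − 530,000) = 319,000 × 1,050,000 − 100,000 × 530,000 = 281,950,000,000, so EBIT = 281,950,000,000 ÷ 520,000 = 542,211.54.

£542,212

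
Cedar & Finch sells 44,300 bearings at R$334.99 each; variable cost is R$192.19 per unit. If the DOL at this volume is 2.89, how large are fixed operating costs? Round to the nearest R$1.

R$4,137,099

Total contribution margin = 44,300 × R$142.80 = R$6,326,040.00.
Since DOL = CM ÷ EBIT, EBIT = R$6,326,040.00 ÷ 2.89 = R$2,188,941.18.
And FC = contribution − EBIT = R$6,326,040.00 − R$2,188,941.18 = R$4,137,099.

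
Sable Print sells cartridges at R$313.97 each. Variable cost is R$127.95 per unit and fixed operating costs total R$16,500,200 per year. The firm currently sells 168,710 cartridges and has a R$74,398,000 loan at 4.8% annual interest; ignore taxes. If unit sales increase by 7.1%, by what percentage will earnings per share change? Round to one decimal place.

+19.7%

At 168,710 units, contribution = 168,710 × R$186.02 = R$31,383,434.20.
Operating income = contribution − fixed costs = R$31,383,434.20 − R$16,500,200 = R$14,883,234.20.
Interest = R$3,571,104.00, so EBIT − I = R$11,312,130.20.
DCL = total CM / (EBIT − I) = R$31,383,434.20 / R$11,312,130.20 = 2.7743.
EPS therefore changes by 2.7743 × (+7.1%) = +19.7%.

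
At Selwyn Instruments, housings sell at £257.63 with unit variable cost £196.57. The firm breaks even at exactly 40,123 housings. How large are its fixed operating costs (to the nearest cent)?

£2,449,910.38

Contribution margin per unit = £257.63 − £196.57 = £61.06.
Since BE = FC / CM, FC = 40,123 × £61.06 = £2,449,910.38.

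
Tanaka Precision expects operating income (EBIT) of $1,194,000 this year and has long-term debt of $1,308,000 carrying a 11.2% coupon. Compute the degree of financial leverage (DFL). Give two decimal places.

1.14

Interest = $146,496.00.
Degree of financial leverage = EBIT / (EBIT − interest) = $1,194,000 / $1,047,504.00 = 1.1399.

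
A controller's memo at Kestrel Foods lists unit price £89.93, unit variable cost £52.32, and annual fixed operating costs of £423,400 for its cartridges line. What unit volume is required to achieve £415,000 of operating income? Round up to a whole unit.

Each unit contributes £89.93 − £52.32 = £37.61.
Need Q such that Q × £37.61 − £423,400 = £415,000, i.e. Q = £838,400 / £37.61 = 22,291.94 → 22,292.

22,292 cartridges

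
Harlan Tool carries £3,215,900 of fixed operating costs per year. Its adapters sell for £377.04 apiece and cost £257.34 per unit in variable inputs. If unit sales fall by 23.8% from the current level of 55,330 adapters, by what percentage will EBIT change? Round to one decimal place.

-46.3%

At 55,330 units, contribution = 55,330 × £119.70 = £6,623,001.00.
Operating income = contribution − fixed costs = £6,623,001.00 − £3,215,900 = £3,407,101.00.
So DOL = total CM / EBIT = £6,623,001.00 / £3,407,101.00 = 1.9439.
%ΔEBIT = DOL × %ΔSales = 1.9439 × -23.8% = -46.3%.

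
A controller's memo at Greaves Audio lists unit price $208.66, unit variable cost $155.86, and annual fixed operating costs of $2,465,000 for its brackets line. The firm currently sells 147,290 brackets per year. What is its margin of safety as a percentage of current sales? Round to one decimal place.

68.3%

Unit CM = price − variable cost = $208.66 − $155.86 = $52.80. Break-even units = $2,465,000 ÷ $52.80 = 46,685.61; break-even revenue = 46,685.61 × $208.66 = $9,741,418.56.
Actual sales revenue = 147,290 × $208.66 = $30,733,531.40.
Margin of safety = ($30,733,531.40 − $9,741,418.56) ÷ $30,733,531.40 = 68.3%.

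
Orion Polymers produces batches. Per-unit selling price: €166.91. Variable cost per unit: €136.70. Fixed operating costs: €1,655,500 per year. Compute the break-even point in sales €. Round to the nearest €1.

€9,146,624

CM per unit = €166.91 − €136.70 = €30.21; CM ratio = €30.21 / €166.91 = 0.1810.
Break-even revenue = fixed costs × price ÷ CM = €1,655,500 × €166.91 ÷ €30.21 = €9,146,624.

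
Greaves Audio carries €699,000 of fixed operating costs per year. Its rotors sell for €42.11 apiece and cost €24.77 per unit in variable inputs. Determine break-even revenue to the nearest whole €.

€1,697,514

CM per unit = €42.11 − €24.77 = €17.34; CM ratio = €17.34 / €42.11 = 0.4118.
Break-even revenue = fixed costs × price ÷ CM = €699,000 × €42.11 ÷ €17.34 = €1,697,514.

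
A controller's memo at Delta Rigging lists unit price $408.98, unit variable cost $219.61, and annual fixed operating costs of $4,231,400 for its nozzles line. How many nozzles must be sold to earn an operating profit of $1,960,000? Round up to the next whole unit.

Each unit contributes $408.98 − $219.61 = $189.37.
Need Q such that Q × $189.37 − $4,231,400 = $1,960,000, i.e. Q = $6,191,400 / $189.37 = 32,694.72 → 32,695.

32,695 nozzles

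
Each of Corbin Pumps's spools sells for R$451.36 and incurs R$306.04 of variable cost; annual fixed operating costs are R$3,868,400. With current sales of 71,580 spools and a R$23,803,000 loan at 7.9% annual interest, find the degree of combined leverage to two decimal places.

Total contribution margin = 71,580 × R$145.32 = R$10,402,005.60.
Operating income = contribution − fixed costs = R$10,402,005.60 − R$3,868,400 = R$6,533,605.60. Interest = R$1,880,437.00, so EBIT − I = R$4,653,168.60.
Degree of total leverage = total CM / (EBIT − interest) = R$10,402,005.60 / R$4,653,168.60 = 2.2355.

2.24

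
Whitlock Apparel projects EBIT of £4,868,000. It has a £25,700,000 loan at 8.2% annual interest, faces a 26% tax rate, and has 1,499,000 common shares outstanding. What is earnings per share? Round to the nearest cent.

Interest = £2,107,400.00, so EBT = £4,868,000 − £2,107,400.00 = £2,760,600.00.
Net income = £2,760,600.00 × (1 − 0.26) = £2,042,844.00.
EPS = £2,042,844.00 ÷ 1,499,000 = £1.36.

£1.36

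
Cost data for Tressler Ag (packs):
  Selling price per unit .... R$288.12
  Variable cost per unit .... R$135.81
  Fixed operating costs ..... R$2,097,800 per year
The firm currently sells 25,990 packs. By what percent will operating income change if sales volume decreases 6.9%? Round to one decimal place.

Total contribution margin = 25,990 × R$152.31 = R$3,958,536.90.
EBIT = R$3,958,536.90 − R$2,097,800 = R$1,860,736.90.
DOL = contribution ÷ EBIT = R$3,958,536.90 ÷ R$1,860,736.90 = 2.1274.
Operating income changes by 2.1274 × -6.9% = -14.7%.

-14.7%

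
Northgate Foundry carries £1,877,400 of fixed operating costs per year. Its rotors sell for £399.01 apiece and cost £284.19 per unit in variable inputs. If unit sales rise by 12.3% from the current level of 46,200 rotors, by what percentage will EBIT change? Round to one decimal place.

At 46,200 units, contribution = 46,200 × £114.82 = £5,304,684.00.
Subtracting fixed costs: EBIT = £5,304,684.00 − £1,877,400 = £3,427,284.00.
Degree of operating leverage = £5,304,684.00 / £3,427,284.00 = 1.5478.
Operating income changes by 1.5478 × +12.3% = +19.0%.

+19.0%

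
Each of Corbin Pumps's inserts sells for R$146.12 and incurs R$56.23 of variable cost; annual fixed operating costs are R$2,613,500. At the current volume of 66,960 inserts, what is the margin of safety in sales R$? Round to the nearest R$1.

Contribution margin per unit = R$146.12 − R$56.23 = R$89.89. Break-even units = R$2,613,500 ÷ R$89.89 = 29,074.42; break-even revenue = 29,074.42 × R$146.12 = R$4,248,354.88.
Current sales = 66,960 × R$146.12 = R$9,784,195.20.
Margin of safety = R$9,784,195.20 − R$4,248,354.88 = R$5,535,840.

R$5,535,840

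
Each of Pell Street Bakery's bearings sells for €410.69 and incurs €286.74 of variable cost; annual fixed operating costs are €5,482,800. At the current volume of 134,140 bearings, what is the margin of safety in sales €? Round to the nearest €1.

€36,923,509

Each unit contributes €410.69 − €286.74 = €123.95. Break-even units = €5,482,800 ÷ €123.95 = 44,233.97; break-even revenue = 44,233.97 × €410.69 = €18,166,447.21.
Actual sales revenue = 134,140 × €410.69 = €55,089,956.60.
Margin of safety = €55,089,956.60 − €18,166,447.21 = €36,923,509.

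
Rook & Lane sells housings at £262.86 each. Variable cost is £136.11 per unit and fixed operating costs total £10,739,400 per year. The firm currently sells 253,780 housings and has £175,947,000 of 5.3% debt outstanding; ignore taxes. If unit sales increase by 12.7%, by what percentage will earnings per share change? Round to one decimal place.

+33.8%

At 253,780 units, contribution = 253,780 × £126.75 = £32,166,615.00.
EBIT = £32,166,615.00 − £10,739,400 = £21,427,215.00.
Interest = £9,325,191.00, so EBIT − I = £12,102,024.00.
DCL = total CM / (EBIT − I) = £32,166,615.00 / £12,102,024.00 = 2.6580.
%ΔEPS = DCL × %ΔSales = 2.6580 × +12.7% = +33.8%.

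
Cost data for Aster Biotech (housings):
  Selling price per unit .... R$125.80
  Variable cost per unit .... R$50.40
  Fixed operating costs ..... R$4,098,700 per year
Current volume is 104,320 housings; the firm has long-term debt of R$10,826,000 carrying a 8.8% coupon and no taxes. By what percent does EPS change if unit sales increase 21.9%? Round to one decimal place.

+61.2%

At 104,320 units, contribution = 104,320 × R$75.40 = R$7,865,728.00.
EBIT = R$7,865,728.00 − R$4,098,700 = R$3,767,028.00.
After interest of R$952,688.00, pre-tax earnings = R$2,814,340.00.
Degree of combined leverage = contribution ÷ (EBIT − I) = R$7,865,728.00 ÷ R$2,814,340.00 = 2.7949.
%ΔEPS = DCL × %ΔSales = 2.7949 × +21.9% = +61.2%.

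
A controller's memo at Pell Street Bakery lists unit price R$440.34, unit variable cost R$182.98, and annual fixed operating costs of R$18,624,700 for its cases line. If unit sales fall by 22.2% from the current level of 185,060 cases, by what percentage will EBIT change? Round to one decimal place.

Contribution at this volume is 185,060 × R$257.36 = R$47,627,041.60.
EBIT = R$47,627,041.60 − R$18,624,700 = R$29,002,341.60.
DOL = contribution ÷ EBIT = R$47,627,041.60 ÷ R$29,002,341.60 = 1.6422.
%ΔEBIT = DOL × %ΔSales = 1.6422 × -22.2% = -36.5%.

-36.5%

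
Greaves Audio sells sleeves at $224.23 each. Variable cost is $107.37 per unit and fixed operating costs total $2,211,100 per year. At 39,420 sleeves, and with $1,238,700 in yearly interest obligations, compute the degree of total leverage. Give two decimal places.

Contribution at this volume is 39,420 × $116.86 = $4,606,621.20.
Operating income = contribution − fixed costs = $4,606,621.20 − $2,211,100 = $2,395,521.20. Interest = $1,238,700.00, so EBIT − I = $1,156,821.20.
Degree of total leverage = total CM / (EBIT − interest) = $4,606,621.20 / $1,156,821.20 = 3.9821.

3.98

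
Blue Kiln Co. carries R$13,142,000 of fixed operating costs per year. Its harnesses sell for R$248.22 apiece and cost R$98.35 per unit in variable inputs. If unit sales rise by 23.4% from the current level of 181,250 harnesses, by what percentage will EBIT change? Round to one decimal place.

+45.3%

At 181,250 units, contribution = 181,250 × R$149.87 = R$27,163,937.50.
Subtracting fixed costs: EBIT = R$27,163,937.50 − R$13,142,000 = R$14,021,937.50.
So DOL = total CM / EBIT = R$27,163,937.50 / R$14,021,937.50 = 1.9372.
Operating income changes by 1.9372 × +23.4% = +45.3%.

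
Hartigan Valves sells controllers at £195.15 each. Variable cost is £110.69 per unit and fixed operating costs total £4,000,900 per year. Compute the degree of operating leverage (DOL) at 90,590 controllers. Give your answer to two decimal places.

Contribution at this volume is 90,590 × £84.46 = £7,651,231.40.
Operating income = contribution − fixed costs = £7,651,231.40 − £4,000,900 = £3,650,331.40.
So DOL = total CM / EBIT = £7,651,231.40 / £3,650,331.40 = 2.0960.

2.10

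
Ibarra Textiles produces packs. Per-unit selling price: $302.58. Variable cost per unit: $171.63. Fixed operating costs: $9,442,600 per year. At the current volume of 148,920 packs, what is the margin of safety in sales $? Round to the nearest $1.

Each unit contributes $302.58 − $171.63 = $130.95. Break-even units = $9,442,600 ÷ $130.95 = 72,108.44; break-even revenue = 72,108.44 × $302.58 = $21,818,571.27.
Actual sales revenue = 148,920 × $302.58 = $45,060,213.60.
Margin of safety = $45,060,213.60 − $21,818,571.27 = $23,241,642.

$23,241,642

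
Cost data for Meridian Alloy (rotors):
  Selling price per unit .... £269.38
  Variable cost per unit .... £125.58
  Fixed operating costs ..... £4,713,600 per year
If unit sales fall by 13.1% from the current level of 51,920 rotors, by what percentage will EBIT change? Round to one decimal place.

Contribution at this volume is 51,920 × £143.80 = £7,466,096.00.
Subtracting fixed costs: EBIT = £7,466,096.00 − £4,713,600 = £2,752,496.00.
DOL = contribution ÷ EBIT = £7,466,096.00 ÷ £2,752,496.00 = 2.7125.
Operating income changes by 2.7125 × -13.1% = -35.5%.

-35.5%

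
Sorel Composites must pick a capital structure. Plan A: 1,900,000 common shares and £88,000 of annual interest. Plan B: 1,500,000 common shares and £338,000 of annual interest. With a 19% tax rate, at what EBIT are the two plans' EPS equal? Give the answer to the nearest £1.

Set EPS_A = EPS_B: (EBIT − £88,000)(1 − 0.19) ÷ 1,900,000 = (EBIT − £338,000)(1 − 0.19) ÷ 1,500,000.
Cancelling (1 − t) and cross-multiplying: 1,500,000·(EBIT − 88,000) = 1,900,000·(EBIT − 338,000).
Solving, EBIT = (338,000·1,900,000 − 88,000·1,500,000) / (1,900,000 − 1,500,000) = 510,200,000,000 / 400,000 = 1,275,500.00.

£1,275,500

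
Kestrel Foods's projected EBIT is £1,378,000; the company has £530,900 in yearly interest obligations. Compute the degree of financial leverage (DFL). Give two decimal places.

Interest = £530,900.00.
Degree of financial leverage = EBIT / (EBIT − interest) = £1,378,000 / £847,100.00 = 1.6267.

1.63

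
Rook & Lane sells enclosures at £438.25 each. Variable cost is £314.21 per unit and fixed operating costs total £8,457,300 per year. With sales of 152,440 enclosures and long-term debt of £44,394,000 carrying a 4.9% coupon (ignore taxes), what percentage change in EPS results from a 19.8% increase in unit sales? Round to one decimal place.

Total contribution margin = 152,440 × £124.04 = £18,908,657.60.
EBIT = £18,908,657.60 − £8,457,300 = £10,451,357.60.
Interest = £2,175,306.00, so EBIT − I = £8,276,051.60.
DCL = total CM / (EBIT − I) = £18,908,657.60 / £8,276,051.60 = 2.2847.
EPS therefore changes by 2.2847 × (+19.8%) = +45.2%.

+45.2%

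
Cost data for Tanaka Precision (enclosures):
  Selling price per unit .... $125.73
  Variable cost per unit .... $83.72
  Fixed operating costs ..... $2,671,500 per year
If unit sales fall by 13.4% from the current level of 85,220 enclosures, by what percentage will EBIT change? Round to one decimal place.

-52.8%

Total contribution margin = 85,220 × $42.01 = $3,580,092.20.
Subtracting fixed costs: EBIT = $3,580,092.20 − $2,671,500 = $908,592.20.
So DOL = total CM / EBIT = $3,580,092.20 / $908,592.20 = 3.9403.
Operating income changes by 3.9403 × -13.4% = -52.8%.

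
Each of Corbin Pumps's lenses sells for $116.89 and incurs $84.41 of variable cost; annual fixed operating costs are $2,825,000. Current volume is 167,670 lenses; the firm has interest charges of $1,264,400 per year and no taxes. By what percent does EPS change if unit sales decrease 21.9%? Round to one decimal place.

-87.9%

At 167,670 units, contribution = 167,670 × $32.48 = $5,445,921.60.
Subtracting fixed costs: EBIT = $5,445,921.60 − $2,825,000 = $2,620,921.60.
Interest = $1,264,400.00, so EBIT − I = $1,356,521.60.
Degree of combined leverage = contribution ÷ (EBIT − I) = $5,445,921.60 ÷ $1,356,521.60 = 4.0146.
%ΔEPS = DCL × %ΔSales = 4.0146 × -21.9% = -87.9%.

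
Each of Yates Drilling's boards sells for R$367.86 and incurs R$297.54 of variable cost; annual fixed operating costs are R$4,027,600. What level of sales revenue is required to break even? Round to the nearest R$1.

R$21,069,297

Contribution margin per unit = R$367.86 − R$297.54 = R$70.32, a CM ratio of R$70.32 ÷ R$367.86 = 0.1912.
Break-even sales = FC ÷ CM ratio = R$4,027,600 × R$367.86 / R$70.32 = R$21,069,297.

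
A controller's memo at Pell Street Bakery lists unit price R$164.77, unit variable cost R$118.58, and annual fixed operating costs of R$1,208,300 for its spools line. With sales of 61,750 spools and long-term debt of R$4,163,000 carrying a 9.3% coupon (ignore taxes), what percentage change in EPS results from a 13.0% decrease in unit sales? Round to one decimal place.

-29.5%

At 61,750 units, contribution = 61,750 × R$46.19 = R$2,852,232.50.
Subtracting fixed costs: EBIT = R$2,852,232.50 − R$1,208,300 = R$1,643,932.50.
After interest of R$387,159.00, pre-tax earnings = R$1,256,773.50.
DCL = total CM / (EBIT − I) = R$2,852,232.50 / R$1,256,773.50 = 2.2695.
%ΔEPS = DCL × %ΔSales = 2.2695 × -13.0% = -29.5%.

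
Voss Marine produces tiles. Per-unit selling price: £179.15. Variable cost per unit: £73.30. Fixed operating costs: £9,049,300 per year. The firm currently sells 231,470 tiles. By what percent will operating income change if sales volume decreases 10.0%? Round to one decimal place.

-15.9%

At 231,470 units, contribution = 231,470 × £105.85 = £24,501,099.50.
EBIT = £24,501,099.50 − £9,049,300 = £15,451,799.50.
Degree of operating leverage = £24,501,099.50 / £15,451,799.50 = 1.5856.
%ΔEBIT = DOL × %ΔSales = 1.5856 × -10.0% = -15.9%.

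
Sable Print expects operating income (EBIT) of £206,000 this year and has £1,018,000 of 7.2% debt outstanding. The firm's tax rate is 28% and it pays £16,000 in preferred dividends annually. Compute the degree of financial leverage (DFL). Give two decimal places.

Annual interest charges come to £73,296.00.
Pre-tax preferred-dividend burden = £16,000 ÷ (1 − 0.28) = £22,222.22.
DFL = EBIT ÷ [EBIT − I − D_p/(1−t)] = £206,000 ÷ [£206,000 − £73,296.00 − £22,222.22] = £206,000 ÷ £110,481.78 = 1.8646.

1.86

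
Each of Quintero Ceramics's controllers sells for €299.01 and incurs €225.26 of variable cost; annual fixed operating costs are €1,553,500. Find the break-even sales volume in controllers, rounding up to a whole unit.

Contribution margin per unit = €299.01 − €225.26 = €73.75.
Break-even Q = €1,553,500 / €73.75 = 21,064.41 → 21,065 controllers.

21,065 controllers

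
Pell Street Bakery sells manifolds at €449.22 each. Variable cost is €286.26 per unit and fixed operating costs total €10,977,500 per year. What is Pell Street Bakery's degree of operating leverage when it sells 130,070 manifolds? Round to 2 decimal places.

2.07

Contribution at this volume is 130,070 × €162.96 = €21,196,207.20.
Operating income = contribution − fixed costs = €21,196,207.20 − €10,977,500 = €10,218,707.20.
So DOL = total CM / EBIT = €21,196,207.20 / €10,218,707.20 = 2.0743.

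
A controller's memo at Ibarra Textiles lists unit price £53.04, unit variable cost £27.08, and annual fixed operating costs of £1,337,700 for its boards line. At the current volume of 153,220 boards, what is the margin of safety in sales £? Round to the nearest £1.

Unit CM = price − variable cost = £53.04 − £27.08 = £25.96. Break-even units = £1,337,700 ÷ £25.96 = 51,529.28; break-even revenue = 51,529.28 × £53.04 = £2,733,112.79.
Actual sales revenue = 153,220 × £53.04 = £8,126,788.80.
Margin of safety = £8,126,788.80 − £2,733,112.79 = £5,393,676.

£5,393,676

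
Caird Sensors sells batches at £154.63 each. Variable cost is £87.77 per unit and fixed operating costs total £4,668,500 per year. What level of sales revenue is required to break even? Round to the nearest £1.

£10,797,041

CM per unit = £154.63 − £87.77 = £66.86; CM ratio = £66.86 / £154.63 = 0.4324.
Break-even sales = FC ÷ CM ratio = £4,668,500 × £154.63 / £66.86 = £10,797,041.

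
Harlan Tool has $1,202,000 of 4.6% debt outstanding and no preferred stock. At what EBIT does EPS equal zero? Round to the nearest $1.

$55,292

Annual interest = 4.6% × $1,202,000 = $55,292.00.
Without preferred stock the financial break-even is simply EBIT = interest = $55,292.00.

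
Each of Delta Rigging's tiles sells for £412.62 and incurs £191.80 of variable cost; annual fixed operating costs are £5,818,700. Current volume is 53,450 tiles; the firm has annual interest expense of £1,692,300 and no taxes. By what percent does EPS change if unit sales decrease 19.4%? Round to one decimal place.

-53.4%

At 53,450 units, contribution = 53,450 × £220.82 = £11,802,829.00.
EBIT = £11,802,829.00 − £5,818,700 = £5,984,129.00.
Interest = £1,692,300.00, so EBIT − I = £4,291,829.00.
DCL = total CM / (EBIT − I) = £11,802,829.00 / £4,291,829.00 = 2.7501.
%ΔEPS = DCL × %ΔSales = 2.7501 × -19.4% = -53.4%.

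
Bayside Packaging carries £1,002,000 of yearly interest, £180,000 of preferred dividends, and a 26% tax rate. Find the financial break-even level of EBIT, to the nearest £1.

Grossing the preferred dividend up to pre-tax terms: £180,000 / (1 − 0.26) = £243,243.24.
EPS = 0 when EBIT covers interest plus the pre-tax preferred burden: £1,002,000 + £243,243.24 = £1,245,243.24.

£1,245,243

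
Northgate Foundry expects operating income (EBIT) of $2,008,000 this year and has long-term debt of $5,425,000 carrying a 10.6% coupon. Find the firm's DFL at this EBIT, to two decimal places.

1.40

Annual interest charges come to $575,050.00.
Degree of financial leverage = EBIT / (EBIT − interest) = $2,008,000 / $1,432,950.00 = 1.4013.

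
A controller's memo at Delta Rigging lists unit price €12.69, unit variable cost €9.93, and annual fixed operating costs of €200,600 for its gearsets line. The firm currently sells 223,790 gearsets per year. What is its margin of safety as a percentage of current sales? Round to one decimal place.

Contribution margin per unit = €12.69 − €9.93 = €2.76. Break-even units = €200,600 ÷ €2.76 = 72,681.16; break-even revenue = 72,681.16 × €12.69 = €922,323.91.
Actual sales revenue = 223,790 × €12.69 = €2,839,895.10.
Margin of safety = (€2,839,895.10 − €922,323.91) ÷ €2,839,895.10 = 67.5%.

67.5%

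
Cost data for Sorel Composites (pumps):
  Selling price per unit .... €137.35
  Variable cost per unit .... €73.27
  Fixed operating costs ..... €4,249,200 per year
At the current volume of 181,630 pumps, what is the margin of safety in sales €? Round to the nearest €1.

Unit CM = price − variable cost = €137.35 − €73.27 = €64.08. Break-even units = €4,249,200 ÷ €64.08 = 66,310.86; break-even revenue = 66,310.86 × €137.35 = €9,107,796.82.
Actual sales revenue = 181,630 × €137.35 = €24,946,880.50.
Margin of safety = €24,946,880.50 − €9,107,796.82 = €15,839,084.

€15,839,084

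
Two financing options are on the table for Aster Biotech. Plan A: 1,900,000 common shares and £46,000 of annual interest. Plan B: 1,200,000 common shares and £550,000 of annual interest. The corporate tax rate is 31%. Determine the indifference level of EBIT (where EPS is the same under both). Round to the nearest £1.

£1,414,000

At indifference, (EBIT − 46,000)(1 − t)/1,900,000 = (EBIT − 550,000)(1 − t)/1,200,000.
The (1 − t) factor cancels: (EBIT − 46,000) × 1,200,000 = (EBIT − 550,000) × 1,900,000.
EBIT × (1,900,000 − 1,200,000) = 550,000 × 1,900,000 − 46,000 × 1,200,000 = 989,800,000,000, so EBIT = 989,800,000,000 ÷ 700,000 = 1,414,000.00.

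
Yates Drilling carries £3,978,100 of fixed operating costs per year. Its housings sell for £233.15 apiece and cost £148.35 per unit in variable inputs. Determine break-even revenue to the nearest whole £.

£10,937,429

CM per unit = £233.15 − £148.35 = £84.80; CM ratio = £84.80 / £233.15 = 0.3637.
Break-even sales = FC ÷ CM ratio = £3,978,100 × £233.15 / £84.80 = £10,937,429.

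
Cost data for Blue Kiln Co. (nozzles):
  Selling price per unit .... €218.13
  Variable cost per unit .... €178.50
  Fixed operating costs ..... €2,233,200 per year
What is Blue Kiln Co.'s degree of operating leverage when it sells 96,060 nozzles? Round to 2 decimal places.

Contribution at this volume is 96,060 × €39.63 = €3,806,857.80.
Subtracting fixed costs: EBIT = €3,806,857.80 − €2,233,200 = €1,573,657.80.
So DOL = total CM / EBIT = €3,806,857.80 / €1,573,657.80 = 2.4191.

2.42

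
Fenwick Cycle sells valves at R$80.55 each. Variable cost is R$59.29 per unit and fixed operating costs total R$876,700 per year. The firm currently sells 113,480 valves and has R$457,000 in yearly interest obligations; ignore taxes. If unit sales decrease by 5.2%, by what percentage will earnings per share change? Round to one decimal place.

-11.6%

Total contribution margin = 113,480 × R$21.26 = R$2,412,584.80.
Subtracting fixed costs: EBIT = R$2,412,584.80 − R$876,700 = R$1,535,884.80.
After interest of R$457,000.00, pre-tax earnings = R$1,078,884.80.
Degree of combined leverage = contribution ÷ (EBIT − I) = R$2,412,584.80 ÷ R$1,078,884.80 = 2.2362.
EPS therefore changes by 2.2362 × (-5.2%) = -11.6%.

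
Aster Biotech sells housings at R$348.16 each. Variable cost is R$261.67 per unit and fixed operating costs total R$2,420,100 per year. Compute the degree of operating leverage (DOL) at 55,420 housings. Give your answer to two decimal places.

Total contribution margin = 55,420 × R$86.49 = R$4,793,275.80.
EBIT = R$4,793,275.80 − R$2,420,100 = R$2,373,175.80.
Degree of operating leverage = R$4,793,275.80 / R$2,373,175.80 = 2.0198.

2.02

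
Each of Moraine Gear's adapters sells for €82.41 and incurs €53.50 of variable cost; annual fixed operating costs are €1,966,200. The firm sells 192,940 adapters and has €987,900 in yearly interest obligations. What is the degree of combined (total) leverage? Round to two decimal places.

2.13

Total contribution margin = 192,940 × €28.91 = €5,577,895.40.
Subtracting fixed costs: EBIT = €5,577,895.40 − €1,966,200 = €3,611,695.40. Interest = €987,900.00.
DOL = €5,577,895.40 ÷ €3,611,695.40 = 1.5444; DFL = €3,611,695.40 ÷ €2,623,795.40 = 1.3765.
Combined leverage = 1.5444 × 1.3765 = 2.1259.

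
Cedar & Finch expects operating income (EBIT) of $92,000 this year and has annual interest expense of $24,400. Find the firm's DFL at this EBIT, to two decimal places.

1.36

Annual interest charges come to $24,400.00.
Degree of financial leverage = EBIT / (EBIT − interest) = $92,000 / $67,600.00 = 1.3609.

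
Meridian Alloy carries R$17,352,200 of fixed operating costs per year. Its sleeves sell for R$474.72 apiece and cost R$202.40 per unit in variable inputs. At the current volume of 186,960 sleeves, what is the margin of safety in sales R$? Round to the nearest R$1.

Each unit contributes R$474.72 − R$202.40 = R$272.32. Break-even units = R$17,352,200 ÷ R$272.32 = 63,719.89; break-even revenue = 63,719.89 × R$474.72 = R$30,249,105.41.
Current sales = 186,960 × R$474.72 = R$88,753,651.20.
Margin of safety = R$88,753,651.20 − R$30,249,105.41 = R$58,504,546.

R$58,504,546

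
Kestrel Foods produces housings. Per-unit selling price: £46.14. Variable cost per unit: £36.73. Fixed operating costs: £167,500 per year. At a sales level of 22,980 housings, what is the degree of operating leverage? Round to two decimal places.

4.44

Contribution at this volume is 22,980 × £9.41 = £216,241.80.
Operating income = contribution − fixed costs = £216,241.80 − £167,500 = £48,741.80.
DOL = contribution ÷ EBIT = £216,241.80 ÷ £48,741.80 = 4.4365.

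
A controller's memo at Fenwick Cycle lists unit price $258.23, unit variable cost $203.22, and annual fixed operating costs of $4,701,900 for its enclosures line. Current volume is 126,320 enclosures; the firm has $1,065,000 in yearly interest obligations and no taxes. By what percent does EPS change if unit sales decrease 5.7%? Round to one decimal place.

-33.5%

At 126,320 units, contribution = 126,320 × $55.01 = $6,948,863.20.
Subtracting fixed costs: EBIT = $6,948,863.20 − $4,701,900 = $2,246,963.20.
After interest of $1,065,000.00, pre-tax earnings = $1,181,963.20.
DCL = total CM / (EBIT − I) = $6,948,863.20 / $1,181,963.20 = 5.8791.
EPS therefore changes by 5.8791 × (-5.7%) = -33.5%.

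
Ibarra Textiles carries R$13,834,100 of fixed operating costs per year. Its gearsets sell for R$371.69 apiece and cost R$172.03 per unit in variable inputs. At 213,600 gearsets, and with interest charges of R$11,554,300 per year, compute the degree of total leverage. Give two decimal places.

Total contribution margin = 213,600 × R$199.66 = R$42,647,376.00.
Subtracting fixed costs: EBIT = R$42,647,376.00 − R$13,834,100 = R$28,813,276.00. Interest = R$11,554,300.00.
DOL = R$42,647,376.00 ÷ R$28,813,276.00 = 1.4801; DFL = R$28,813,276.00 ÷ R$17,258,976.00 = 1.6695.
Combined leverage = 1.4801 × 1.6695 = 2.4710.

2.47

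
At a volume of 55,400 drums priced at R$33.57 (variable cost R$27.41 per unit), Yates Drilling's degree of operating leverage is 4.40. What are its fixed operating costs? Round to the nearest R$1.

At 55,400 units, contribution = 55,400 × R$6.16 = R$341,264.00.
Since DOL = CM ÷ EBIT, EBIT = R$341,264.00 ÷ 4.40 = R$77,560.00.
And FC = contribution − EBIT = R$341,264.00 − R$77,560.00 = R$263,704.

R$263,704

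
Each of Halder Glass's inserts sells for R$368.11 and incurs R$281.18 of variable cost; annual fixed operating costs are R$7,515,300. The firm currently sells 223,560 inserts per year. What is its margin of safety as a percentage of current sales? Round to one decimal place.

Contribution margin per unit = R$368.11 − R$281.18 = R$86.93. Break-even units = R$7,515,300 ÷ R$86.93 = 86,452.32; break-even revenue = 86,452.32 × R$368.11 = R$31,823,962.76.
Actual sales revenue = 223,560 × R$368.11 = R$82,294,671.60.
Margin of safety = (R$82,294,671.60 − R$31,823,962.76) ÷ R$82,294,671.60 = 61.3%.

61.3%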